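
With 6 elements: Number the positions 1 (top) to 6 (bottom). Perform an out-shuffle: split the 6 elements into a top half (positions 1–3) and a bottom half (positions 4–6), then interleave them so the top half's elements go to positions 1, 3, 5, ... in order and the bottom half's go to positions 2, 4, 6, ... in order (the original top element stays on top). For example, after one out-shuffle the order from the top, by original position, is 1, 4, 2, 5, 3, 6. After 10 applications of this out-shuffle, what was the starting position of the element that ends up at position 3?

4

Work backwards from position 3, undoing one out-shuffle at a time:
3 ← 2 ← 4 ← 5 ← 3 ← 2 ← 4 ← 5 ← 3 ← 2 ← 4
So the element now at position 3 started at position 4.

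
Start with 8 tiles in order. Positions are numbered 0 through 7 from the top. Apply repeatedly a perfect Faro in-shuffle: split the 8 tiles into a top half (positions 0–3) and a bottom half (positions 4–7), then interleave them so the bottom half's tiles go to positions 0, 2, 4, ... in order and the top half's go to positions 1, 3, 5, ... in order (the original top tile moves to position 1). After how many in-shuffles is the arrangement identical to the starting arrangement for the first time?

The in-shuffle permutes the 8 positions with cycle lengths [2, 6].
Every tile is home exactly when every cycle has completed a whole number of laps, i.e. after lcm(2, 6) = 6 in-shuffles.

6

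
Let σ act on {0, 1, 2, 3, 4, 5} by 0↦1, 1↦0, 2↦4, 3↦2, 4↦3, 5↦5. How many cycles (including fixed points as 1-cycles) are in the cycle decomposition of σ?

Cycle decomposition: (0 1) (2 4 3) (5).
3 cycles.

3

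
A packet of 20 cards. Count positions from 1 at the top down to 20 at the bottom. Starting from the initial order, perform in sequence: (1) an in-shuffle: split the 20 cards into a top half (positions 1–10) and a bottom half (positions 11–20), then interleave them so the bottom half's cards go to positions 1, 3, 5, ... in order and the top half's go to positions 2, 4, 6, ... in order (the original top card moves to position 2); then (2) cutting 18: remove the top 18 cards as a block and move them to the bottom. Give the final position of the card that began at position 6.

14

Track the card from position 6 forward through each operation:
  after op 1 (in-shuffle): 6 → 12
  after op 2 (cut 18): 12 → 14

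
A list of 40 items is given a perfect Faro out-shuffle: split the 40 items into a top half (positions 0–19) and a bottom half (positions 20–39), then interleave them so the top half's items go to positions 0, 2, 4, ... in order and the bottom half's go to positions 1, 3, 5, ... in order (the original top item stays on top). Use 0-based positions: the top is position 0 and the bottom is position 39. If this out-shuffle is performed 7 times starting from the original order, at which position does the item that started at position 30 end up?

Track the item's position through each out-shuffle:
30 → 21 → 3 → 6 → 12 → 24 → 9 → 18

18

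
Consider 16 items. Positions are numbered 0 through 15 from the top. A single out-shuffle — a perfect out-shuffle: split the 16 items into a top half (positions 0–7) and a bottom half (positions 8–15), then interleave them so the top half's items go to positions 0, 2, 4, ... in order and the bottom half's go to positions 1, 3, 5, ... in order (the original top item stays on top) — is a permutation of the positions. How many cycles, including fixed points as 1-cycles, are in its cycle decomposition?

Trace each unvisited position around until it returns:
(0) (1 2 4 8) (3 6 12 9) (5 10) (7 14 13 11) (15)
6 cycles in total.

6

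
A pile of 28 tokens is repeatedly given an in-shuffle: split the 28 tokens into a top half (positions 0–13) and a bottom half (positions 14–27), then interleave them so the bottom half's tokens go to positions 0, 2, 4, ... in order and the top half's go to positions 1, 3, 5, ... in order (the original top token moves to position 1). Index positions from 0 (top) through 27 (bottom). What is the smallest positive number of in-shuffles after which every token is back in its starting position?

The in-shuffle permutes the 28 positions with cycle lengths [28].
Every token is home exactly when every cycle has completed a whole number of laps, i.e. after lcm(28) = 28 in-shuffles.

28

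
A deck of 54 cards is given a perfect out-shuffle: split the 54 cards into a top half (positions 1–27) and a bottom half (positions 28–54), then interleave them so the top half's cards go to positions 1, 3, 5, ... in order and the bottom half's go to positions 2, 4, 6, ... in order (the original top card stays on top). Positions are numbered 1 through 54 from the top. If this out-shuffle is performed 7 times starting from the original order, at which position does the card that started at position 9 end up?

18

Track the card's position through each out-shuffle:
9 → 17 → 33 → 12 → 23 → 45 → 36 → 18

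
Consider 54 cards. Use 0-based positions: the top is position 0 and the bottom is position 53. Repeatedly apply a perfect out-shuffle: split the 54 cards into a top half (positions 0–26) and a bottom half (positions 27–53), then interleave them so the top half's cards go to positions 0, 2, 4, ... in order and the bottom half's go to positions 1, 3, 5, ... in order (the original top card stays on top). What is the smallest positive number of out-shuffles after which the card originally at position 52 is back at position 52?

52

Follow position 52 under repeated out-shuffles:
52 → 51 → 49 → 45 → 37 → 21 → 42 → 31 → ... → 52 (length 52)
It first returns after 52 out-shuffles.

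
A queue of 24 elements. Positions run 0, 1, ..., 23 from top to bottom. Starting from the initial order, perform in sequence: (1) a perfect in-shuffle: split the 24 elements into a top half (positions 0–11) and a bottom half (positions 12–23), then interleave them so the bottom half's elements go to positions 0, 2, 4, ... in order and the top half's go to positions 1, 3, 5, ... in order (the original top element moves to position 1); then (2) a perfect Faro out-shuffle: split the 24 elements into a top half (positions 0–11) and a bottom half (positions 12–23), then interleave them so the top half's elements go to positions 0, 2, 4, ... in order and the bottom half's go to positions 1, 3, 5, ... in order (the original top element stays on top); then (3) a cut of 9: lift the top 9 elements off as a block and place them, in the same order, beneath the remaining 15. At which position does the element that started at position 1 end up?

21

Track the element from position 1 forward through each operation:
  after op 1 (in-shuffle): 1 → 3
  after op 2 (out-shuffle): 3 → 6
  after op 3 (cut 9): 6 → 21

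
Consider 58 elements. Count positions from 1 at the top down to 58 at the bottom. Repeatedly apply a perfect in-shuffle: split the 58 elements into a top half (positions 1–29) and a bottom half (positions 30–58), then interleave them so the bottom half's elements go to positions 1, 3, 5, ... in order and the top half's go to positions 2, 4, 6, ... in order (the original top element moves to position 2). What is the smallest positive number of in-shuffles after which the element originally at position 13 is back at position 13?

Follow position 13 under repeated in-shuffles:
13 → 26 → 52 → 45 → 31 → 3 → 6 → 12 → ... → 13 (length 58)
It first returns after 58 in-shuffles.

58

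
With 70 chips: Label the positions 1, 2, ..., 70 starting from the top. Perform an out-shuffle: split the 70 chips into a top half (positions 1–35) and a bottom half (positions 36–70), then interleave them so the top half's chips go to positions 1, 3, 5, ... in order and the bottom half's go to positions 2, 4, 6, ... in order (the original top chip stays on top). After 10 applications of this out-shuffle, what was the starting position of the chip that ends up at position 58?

46

Work backwards from position 58, undoing one out-shuffle at a time:
58 ← 64 ← 67 ← 34 ← 52 ← 61 ← 31 ← 16 ← 43 ← 22 ← 46
So the chip now at position 58 started at position 46.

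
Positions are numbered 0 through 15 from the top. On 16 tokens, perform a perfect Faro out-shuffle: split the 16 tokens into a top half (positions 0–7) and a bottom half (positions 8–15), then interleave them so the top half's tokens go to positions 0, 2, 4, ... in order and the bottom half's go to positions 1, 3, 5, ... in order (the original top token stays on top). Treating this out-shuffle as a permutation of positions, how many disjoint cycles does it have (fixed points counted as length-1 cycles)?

Trace each unvisited position around until it returns:
(0) (1 2 4 8) (3 6 12 9) (5 10) (7 14 13 11) (15)
6 cycles in total.

6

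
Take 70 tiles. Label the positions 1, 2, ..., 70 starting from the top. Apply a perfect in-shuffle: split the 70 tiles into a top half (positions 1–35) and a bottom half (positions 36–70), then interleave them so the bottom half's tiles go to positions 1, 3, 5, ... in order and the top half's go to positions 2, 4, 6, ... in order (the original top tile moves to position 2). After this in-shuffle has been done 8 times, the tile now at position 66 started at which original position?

Work backwards from position 66, undoing one in-shuffle at a time:
66 ← 33 ← 52 ← 26 ← 13 ← 42 ← 21 ← 46 ← 23
So the tile now at position 66 started at position 23.

23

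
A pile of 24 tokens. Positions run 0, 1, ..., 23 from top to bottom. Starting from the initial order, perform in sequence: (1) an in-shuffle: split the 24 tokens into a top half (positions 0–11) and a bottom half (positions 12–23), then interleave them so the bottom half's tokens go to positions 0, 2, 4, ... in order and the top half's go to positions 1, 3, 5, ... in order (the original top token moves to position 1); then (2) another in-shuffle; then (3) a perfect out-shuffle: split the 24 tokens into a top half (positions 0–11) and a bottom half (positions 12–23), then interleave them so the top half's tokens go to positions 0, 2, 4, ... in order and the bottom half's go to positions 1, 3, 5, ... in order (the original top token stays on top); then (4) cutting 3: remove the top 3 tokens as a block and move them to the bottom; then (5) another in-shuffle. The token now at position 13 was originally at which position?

Undo the operations in reverse order, starting from position 13:
  undo op 5 (in-shuffle, from top half): 13 ← 6
  undo op 4 (cut 3): 6 ← 9
  undo op 3 (out-shuffle, from bottom half): 9 ← 16
  undo op 2 (in-shuffle, from bottom half): 16 ← 20
  undo op 1 (in-shuffle, from bottom half): 20 ← 22
So the token at position 13 came from original position 22.

22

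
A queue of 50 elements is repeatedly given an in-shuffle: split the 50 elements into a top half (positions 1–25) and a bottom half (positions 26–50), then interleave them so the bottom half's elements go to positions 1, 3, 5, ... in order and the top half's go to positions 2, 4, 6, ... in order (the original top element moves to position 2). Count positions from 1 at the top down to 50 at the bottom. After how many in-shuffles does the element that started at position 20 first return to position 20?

8

Follow position 20 under repeated in-shuffles:
20 → 40 → 29 → 7 → 14 → 28 → 5 → 10 → 20
It first returns after 8 in-shuffles.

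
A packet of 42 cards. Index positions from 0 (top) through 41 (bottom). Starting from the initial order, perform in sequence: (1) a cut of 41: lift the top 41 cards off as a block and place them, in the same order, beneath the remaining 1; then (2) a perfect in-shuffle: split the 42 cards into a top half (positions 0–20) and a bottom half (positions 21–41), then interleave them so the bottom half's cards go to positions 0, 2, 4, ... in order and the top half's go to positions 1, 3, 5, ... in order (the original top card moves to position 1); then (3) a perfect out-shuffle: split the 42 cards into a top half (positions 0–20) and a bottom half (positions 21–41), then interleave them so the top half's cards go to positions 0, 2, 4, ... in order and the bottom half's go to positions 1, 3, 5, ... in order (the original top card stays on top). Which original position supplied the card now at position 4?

Undo the operations in reverse order, starting from position 4:
  undo op 3 (out-shuffle, from top half): 4 ← 2
  undo op 2 (in-shuffle, from bottom half): 2 ← 22
  undo op 1 (cut 41): 22 ← 21
So the card at position 4 came from original position 21.

21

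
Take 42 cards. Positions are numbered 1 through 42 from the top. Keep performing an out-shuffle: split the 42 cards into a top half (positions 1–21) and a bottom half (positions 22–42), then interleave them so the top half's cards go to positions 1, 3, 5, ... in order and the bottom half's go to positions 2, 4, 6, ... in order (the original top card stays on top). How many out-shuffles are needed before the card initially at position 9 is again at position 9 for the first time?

Follow position 9 under repeated out-shuffles:
9 → 17 → 33 → 24 → 6 → 11 → 21 → 41 → 40 → 38 → 34 → 26 → 10 → 19 → 37 → 32 → 22 → 2 → 3 → 5 → 9
It first returns after 20 out-shuffles.

20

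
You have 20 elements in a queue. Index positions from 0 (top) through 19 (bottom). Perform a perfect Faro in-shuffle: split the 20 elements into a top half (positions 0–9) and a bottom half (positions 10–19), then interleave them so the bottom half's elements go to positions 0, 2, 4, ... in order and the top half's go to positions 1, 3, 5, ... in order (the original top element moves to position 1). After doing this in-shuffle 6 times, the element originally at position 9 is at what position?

Track the element's position through each in-shuffle:
9 → 19 → 18 → 16 → 12 → 4 → 9

9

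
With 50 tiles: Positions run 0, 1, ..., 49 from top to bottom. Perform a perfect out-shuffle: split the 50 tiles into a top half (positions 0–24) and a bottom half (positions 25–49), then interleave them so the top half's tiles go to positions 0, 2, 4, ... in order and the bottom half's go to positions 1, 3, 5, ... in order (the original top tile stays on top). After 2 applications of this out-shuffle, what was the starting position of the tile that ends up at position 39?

Work backwards from position 39, undoing one out-shuffle at a time:
39 ← 44 ← 22
So the tile now at position 39 started at position 22.

22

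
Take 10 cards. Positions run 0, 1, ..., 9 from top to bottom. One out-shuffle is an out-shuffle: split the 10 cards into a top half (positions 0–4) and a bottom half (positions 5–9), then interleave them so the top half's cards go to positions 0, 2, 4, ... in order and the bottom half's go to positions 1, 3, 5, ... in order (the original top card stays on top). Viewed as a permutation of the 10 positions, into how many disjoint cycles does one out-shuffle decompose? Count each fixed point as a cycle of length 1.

Trace each unvisited position around until it returns:
(0) (1 2 4 8 7 5) (3 6) (9)
4 cycles in total.

4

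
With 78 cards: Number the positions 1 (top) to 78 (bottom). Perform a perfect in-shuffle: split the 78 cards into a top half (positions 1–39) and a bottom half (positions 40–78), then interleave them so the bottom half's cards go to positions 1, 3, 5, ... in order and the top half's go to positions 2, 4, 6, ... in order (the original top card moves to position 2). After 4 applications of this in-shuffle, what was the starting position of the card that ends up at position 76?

64

Work backwards from position 76, undoing one in-shuffle at a time:
76 ← 38 ← 19 ← 49 ← 64
So the card now at position 76 started at position 64.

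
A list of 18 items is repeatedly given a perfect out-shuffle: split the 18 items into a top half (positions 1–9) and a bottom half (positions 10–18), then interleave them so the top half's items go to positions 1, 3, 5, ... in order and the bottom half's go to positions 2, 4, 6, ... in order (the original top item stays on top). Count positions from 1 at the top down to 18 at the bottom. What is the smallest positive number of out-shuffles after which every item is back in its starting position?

The out-shuffle permutes the 18 positions with cycle lengths [1, 1, 8, 8].
Every item is home exactly when every cycle has completed a whole number of laps, i.e. after lcm(1, 8) = 8 out-shuffles.

8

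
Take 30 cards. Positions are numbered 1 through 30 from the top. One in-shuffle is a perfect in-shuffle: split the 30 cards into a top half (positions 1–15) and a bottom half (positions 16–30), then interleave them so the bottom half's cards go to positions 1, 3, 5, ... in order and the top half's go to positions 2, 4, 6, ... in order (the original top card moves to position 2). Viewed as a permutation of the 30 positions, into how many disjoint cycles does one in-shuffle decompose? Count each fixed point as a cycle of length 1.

6

Trace each unvisited position around until it returns:
(1 2 4 8 16) (3 6 12 24 17) (5 10 20 9 18) (7 14 28 25 19) (11 22 13 26 21) (15 30 29 27 23)
6 cycles in total.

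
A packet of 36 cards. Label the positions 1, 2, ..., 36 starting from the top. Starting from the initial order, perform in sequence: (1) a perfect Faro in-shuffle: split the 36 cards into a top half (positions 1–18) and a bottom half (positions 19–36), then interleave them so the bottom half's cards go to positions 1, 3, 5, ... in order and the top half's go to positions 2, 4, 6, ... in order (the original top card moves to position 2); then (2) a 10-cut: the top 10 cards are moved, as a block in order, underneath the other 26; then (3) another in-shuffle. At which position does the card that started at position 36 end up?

Track the card from position 36 forward through each operation:
  after op 1 (in-shuffle): 36 → 35
  after op 2 (cut 10): 35 → 25
  after op 3 (in-shuffle): 25 → 13

13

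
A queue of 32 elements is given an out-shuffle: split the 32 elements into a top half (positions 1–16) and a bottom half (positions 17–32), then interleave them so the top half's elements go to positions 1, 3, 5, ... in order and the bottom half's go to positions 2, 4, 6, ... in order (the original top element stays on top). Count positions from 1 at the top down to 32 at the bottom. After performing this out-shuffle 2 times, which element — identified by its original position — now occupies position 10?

11

Work backwards from position 10, undoing one out-shuffle at a time:
10 ← 21 ← 11
So the element now at position 10 started at position 11.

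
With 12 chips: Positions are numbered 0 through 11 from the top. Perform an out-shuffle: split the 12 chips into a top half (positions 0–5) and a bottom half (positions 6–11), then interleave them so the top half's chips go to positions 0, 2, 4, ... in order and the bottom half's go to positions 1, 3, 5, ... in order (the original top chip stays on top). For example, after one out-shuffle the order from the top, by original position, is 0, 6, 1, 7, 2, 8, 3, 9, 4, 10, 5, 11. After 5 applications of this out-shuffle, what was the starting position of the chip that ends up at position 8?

Work backwards from position 8, undoing one out-shuffle at a time:
8 ← 4 ← 2 ← 1 ← 6 ← 3
So the chip now at position 8 started at position 3.

3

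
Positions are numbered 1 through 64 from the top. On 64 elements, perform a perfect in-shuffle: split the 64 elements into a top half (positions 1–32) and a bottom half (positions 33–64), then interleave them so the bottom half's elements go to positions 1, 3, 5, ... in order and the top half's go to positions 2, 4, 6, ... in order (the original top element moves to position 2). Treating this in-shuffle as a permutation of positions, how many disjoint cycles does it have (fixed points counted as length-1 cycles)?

6

Trace each unvisited position around until it returns:
(1 2 4 8 16 32 ... len 12) (3 6 12 24 48 31 ... len 12) (5 10 20 40 15 30 ... len 12) (7 14 28 56 47 29 ... len 12) (11 22 44 23 46 27 ... len 12) (13 26 52 39)
6 cycles in total.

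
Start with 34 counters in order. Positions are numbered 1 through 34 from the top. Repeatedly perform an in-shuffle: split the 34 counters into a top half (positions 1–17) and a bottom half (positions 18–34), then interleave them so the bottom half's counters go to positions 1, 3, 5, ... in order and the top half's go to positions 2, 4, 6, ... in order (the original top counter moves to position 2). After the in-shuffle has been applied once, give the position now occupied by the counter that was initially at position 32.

Track the counter's position through each in-shuffle:
32 → 29

29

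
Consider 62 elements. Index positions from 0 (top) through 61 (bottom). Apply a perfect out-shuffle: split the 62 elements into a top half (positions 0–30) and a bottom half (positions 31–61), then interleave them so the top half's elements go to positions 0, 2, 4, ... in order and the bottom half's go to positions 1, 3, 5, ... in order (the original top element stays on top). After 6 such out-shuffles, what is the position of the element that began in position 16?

Track the element's position through each out-shuffle:
16 → 32 → 3 → 6 → 12 → 24 → 48

48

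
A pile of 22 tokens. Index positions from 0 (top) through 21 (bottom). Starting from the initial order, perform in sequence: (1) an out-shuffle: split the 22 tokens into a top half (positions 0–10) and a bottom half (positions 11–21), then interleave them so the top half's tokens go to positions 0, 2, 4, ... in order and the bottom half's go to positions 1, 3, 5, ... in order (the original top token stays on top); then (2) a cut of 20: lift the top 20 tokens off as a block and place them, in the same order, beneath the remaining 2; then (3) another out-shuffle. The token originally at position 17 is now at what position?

Track the token from position 17 forward through each operation:
  after op 1 (out-shuffle): 17 → 13
  after op 2 (cut 20): 13 → 15
  after op 3 (out-shuffle): 15 → 9

9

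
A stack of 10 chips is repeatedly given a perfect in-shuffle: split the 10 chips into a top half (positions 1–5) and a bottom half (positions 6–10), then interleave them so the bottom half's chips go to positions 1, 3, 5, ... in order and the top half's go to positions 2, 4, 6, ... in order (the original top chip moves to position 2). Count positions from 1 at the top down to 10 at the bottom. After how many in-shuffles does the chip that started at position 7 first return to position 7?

10

Follow position 7 under repeated in-shuffles:
7 → 3 → 6 → 1 → 2 → 4 → 8 → 5 → 10 → 9 → 7
It first returns after 10 in-shuffles.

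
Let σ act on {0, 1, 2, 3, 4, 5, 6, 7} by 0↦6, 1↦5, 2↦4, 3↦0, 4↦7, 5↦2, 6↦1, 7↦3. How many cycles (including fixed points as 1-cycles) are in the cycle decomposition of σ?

1

Cycle decomposition: (0 6 1 5 2 4 7 3).
1 cycle.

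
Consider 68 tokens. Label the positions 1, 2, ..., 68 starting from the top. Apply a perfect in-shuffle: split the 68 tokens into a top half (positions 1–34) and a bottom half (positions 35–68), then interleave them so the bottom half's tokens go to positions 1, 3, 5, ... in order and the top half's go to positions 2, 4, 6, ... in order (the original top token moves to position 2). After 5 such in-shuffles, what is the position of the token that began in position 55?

Track the token's position through each in-shuffle:
55 → 41 → 13 → 26 → 52 → 35

35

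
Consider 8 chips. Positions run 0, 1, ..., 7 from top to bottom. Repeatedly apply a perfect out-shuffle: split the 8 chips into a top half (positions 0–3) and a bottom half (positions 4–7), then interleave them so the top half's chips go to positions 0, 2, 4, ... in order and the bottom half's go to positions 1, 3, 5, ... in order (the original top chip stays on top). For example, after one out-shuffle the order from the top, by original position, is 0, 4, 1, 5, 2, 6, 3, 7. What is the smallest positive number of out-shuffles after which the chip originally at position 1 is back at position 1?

3

Follow position 1 under repeated out-shuffles:
1 → 2 → 4 → 1
It first returns after 3 out-shuffles.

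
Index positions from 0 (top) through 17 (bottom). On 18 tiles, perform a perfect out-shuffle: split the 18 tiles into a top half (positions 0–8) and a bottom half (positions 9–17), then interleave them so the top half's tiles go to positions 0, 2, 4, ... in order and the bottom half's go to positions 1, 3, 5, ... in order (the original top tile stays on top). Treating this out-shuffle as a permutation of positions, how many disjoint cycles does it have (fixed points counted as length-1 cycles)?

4

Trace each unvisited position around until it returns:
(0) (1 2 4 8 16 15 13 9) (3 6 12 7 14 11 5 10) (17)
4 cycles in total.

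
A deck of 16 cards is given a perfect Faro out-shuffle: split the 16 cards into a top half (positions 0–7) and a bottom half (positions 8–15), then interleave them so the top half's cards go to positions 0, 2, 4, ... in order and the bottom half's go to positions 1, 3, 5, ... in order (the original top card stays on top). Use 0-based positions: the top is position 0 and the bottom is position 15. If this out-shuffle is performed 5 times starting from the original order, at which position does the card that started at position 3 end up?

Track the card's position through each out-shuffle:
3 → 6 → 12 → 9 → 3 → 6

6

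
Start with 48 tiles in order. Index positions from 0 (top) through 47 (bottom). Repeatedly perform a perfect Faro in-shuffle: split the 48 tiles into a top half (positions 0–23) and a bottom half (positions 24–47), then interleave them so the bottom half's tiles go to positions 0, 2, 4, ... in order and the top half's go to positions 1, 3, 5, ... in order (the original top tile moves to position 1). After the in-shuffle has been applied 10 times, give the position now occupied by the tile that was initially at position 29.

Track the tile's position through each in-shuffle:
29 → 10 → 21 → 43 → 38 → 28 → 8 → 17 → 35 → 22 → 45

45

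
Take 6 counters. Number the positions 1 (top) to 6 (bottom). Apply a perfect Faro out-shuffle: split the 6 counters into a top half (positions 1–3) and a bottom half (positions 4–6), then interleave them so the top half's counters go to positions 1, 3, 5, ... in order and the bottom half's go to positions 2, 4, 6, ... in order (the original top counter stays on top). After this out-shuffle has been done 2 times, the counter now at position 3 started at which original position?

Work backwards from position 3, undoing one out-shuffle at a time:
3 ← 2 ← 4
So the counter now at position 3 started at position 4.

4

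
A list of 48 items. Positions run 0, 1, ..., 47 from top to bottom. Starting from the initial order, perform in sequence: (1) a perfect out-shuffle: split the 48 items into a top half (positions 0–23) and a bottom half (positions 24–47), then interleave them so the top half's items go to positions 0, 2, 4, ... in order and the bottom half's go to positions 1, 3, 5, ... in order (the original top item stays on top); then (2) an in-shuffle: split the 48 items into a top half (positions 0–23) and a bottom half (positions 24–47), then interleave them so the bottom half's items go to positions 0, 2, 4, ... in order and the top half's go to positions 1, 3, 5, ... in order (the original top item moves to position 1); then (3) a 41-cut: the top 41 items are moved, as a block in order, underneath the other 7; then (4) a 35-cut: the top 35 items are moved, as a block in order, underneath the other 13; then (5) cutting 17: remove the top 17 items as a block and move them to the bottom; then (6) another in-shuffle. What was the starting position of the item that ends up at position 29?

26

Undo the operations in reverse order, starting from position 29:
  undo op 6 (in-shuffle, from top half): 29 ← 14
  undo op 5 (cut 17): 14 ← 31
  undo op 4 (cut 35): 31 ← 18
  undo op 3 (cut 41): 18 ← 11
  undo op 2 (in-shuffle, from top half): 11 ← 5
  undo op 1 (out-shuffle, from bottom half): 5 ← 26
So the item at position 29 came from original position 26.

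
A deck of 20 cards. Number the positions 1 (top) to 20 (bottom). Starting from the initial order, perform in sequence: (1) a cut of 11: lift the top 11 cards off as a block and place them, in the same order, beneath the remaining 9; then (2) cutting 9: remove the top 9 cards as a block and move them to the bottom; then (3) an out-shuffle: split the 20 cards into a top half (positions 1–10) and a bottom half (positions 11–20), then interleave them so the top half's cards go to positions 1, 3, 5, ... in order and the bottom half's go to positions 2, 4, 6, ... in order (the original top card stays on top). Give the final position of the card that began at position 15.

Track the card from position 15 forward through each operation:
  after op 1 (cut 11): 15 → 4
  after op 2 (cut 9): 4 → 15
  after op 3 (out-shuffle): 15 → 10

10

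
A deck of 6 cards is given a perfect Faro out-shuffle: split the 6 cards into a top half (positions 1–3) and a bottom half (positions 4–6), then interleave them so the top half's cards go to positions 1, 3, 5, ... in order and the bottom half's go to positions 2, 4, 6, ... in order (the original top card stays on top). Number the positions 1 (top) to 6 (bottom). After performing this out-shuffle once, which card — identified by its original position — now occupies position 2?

4

Work backwards from position 2, undoing one out-shuffle at a time:
2 ← 4
So the card now at position 2 started at position 4.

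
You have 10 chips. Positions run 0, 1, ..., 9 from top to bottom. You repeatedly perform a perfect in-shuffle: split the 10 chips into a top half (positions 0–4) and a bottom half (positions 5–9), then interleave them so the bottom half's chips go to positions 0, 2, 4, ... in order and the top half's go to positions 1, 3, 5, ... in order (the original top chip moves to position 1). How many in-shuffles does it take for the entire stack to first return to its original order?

10

The in-shuffle permutes the 10 positions with cycle lengths [10].
Every chip is home exactly when every cycle has completed a whole number of laps, i.e. after lcm(10) = 10 in-shuffles.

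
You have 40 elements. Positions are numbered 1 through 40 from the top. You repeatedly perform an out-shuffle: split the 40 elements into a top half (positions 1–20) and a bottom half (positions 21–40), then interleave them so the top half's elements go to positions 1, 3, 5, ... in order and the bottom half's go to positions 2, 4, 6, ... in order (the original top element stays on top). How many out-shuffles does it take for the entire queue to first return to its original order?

12

The out-shuffle permutes the 40 positions with cycle lengths [1, 1, 2, 12, 12, 12].
Every element is home exactly when every cycle has completed a whole number of laps, i.e. after lcm(1, 2, 12) = 12 out-shuffles.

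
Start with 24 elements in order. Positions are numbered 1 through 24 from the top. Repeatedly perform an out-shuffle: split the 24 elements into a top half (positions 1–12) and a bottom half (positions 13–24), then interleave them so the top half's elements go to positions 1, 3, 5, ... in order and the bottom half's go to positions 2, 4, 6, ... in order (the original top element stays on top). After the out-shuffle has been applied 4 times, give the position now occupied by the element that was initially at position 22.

Track the element's position through each out-shuffle:
22 → 20 → 16 → 8 → 15

15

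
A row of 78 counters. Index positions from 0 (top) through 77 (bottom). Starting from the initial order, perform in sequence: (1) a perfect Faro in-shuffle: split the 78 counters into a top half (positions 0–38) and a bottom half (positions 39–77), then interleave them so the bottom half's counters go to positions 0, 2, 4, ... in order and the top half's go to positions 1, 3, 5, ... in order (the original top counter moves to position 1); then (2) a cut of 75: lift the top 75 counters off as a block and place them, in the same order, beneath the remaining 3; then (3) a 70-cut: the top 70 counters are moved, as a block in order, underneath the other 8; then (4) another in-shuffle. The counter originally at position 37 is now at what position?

17

Track the counter from position 37 forward through each operation:
  after op 1 (in-shuffle): 37 → 75
  after op 2 (cut 75): 75 → 0
  after op 3 (cut 70): 0 → 8
  after op 4 (in-shuffle): 8 → 17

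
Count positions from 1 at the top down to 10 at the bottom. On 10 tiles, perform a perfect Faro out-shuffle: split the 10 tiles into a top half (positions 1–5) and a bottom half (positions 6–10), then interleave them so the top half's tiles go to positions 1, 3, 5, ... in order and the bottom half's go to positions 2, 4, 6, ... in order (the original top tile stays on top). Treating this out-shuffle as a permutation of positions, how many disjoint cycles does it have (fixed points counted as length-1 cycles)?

Trace each unvisited position around until it returns:
(1) (2 3 5 9 8 6) (4 7) (10)
4 cycles in total.

4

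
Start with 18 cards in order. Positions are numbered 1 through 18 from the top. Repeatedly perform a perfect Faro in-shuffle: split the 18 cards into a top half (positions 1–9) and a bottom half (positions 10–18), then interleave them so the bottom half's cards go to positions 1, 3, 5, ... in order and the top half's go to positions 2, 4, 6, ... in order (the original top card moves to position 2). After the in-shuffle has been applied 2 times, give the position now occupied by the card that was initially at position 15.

Track the card's position through each in-shuffle:
15 → 11 → 3

3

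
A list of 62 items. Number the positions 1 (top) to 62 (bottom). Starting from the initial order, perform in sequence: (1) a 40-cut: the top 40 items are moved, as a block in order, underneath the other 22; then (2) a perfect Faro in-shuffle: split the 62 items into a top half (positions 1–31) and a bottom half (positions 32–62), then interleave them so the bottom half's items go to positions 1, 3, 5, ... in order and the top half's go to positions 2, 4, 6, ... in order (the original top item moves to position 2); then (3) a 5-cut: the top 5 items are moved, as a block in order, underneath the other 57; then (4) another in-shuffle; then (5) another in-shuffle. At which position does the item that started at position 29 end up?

Track the item from position 29 forward through each operation:
  after op 1 (cut 40): 29 → 51
  after op 2 (in-shuffle): 51 → 39
  after op 3 (cut 5): 39 → 34
  after op 4 (in-shuffle): 34 → 5
  after op 5 (in-shuffle): 5 → 10

10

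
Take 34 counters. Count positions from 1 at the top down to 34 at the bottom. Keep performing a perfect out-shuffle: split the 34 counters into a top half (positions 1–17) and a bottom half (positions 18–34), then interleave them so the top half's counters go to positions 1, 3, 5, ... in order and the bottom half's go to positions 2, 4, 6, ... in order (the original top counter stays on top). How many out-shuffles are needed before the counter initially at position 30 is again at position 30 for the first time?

Follow position 30 under repeated out-shuffles:
30 → 26 → 18 → 2 → 3 → 5 → 9 → 17 → 33 → 32 → 30
It first returns after 10 out-shuffles.

10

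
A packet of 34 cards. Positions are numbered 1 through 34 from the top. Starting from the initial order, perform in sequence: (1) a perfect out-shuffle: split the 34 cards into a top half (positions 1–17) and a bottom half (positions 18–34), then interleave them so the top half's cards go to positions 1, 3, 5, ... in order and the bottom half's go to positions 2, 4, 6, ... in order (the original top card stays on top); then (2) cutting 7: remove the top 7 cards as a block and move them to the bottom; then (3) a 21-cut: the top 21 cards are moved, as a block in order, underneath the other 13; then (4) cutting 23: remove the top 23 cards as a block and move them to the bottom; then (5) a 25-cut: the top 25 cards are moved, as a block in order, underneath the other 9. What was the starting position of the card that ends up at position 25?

17

Undo the operations in reverse order, starting from position 25:
  undo op 5 (cut 25): 25 ← 16
  undo op 4 (cut 23): 16 ← 5
  undo op 3 (cut 21): 5 ← 26
  undo op 2 (cut 7): 26 ← 33
  undo op 1 (out-shuffle, from top half): 33 ← 17
So the card at position 25 came from original position 17.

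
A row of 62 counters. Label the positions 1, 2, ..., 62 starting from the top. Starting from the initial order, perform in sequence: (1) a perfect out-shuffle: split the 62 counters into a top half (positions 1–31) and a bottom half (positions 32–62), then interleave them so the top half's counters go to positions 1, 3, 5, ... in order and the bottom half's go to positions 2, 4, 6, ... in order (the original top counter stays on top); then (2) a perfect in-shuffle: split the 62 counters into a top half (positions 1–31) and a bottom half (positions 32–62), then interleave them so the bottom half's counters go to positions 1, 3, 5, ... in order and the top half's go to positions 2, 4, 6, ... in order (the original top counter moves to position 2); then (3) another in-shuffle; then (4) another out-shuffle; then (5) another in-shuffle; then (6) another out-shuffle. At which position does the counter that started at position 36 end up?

Track the counter from position 36 forward through each operation:
  after op 1 (out-shuffle): 36 → 10
  after op 2 (in-shuffle): 10 → 20
  after op 3 (in-shuffle): 20 → 40
  after op 4 (out-shuffle): 40 → 18
  after op 5 (in-shuffle): 18 → 36
  after op 6 (out-shuffle): 36 → 10

10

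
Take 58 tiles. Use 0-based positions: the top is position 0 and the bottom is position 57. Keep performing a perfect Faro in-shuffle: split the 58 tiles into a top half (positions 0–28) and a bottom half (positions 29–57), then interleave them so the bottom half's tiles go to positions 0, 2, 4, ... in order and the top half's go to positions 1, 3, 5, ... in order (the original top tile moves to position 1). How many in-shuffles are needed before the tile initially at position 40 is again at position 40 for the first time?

58

Follow position 40 under repeated in-shuffles:
40 → 22 → 45 → 32 → 6 → 13 → 27 → 55 → ... → 40 (length 58)
It first returns after 58 in-shuffles.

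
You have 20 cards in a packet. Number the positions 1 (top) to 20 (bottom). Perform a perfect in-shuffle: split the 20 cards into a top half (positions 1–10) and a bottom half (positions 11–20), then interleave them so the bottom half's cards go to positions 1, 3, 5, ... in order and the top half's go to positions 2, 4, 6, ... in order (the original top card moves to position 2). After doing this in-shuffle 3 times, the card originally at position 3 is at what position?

Track the card's position through each in-shuffle:
3 → 6 → 12 → 3

3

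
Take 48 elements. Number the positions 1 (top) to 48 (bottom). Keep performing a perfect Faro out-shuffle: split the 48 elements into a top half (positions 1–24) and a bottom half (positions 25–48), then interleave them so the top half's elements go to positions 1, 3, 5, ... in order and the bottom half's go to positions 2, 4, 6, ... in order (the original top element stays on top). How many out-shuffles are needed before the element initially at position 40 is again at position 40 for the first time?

23

Follow position 40 under repeated out-shuffles:
40 → 32 → 16 → 31 → 14 → 27 → 6 → 11 → ... → 40 (length 23)
It first returns after 23 out-shuffles.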